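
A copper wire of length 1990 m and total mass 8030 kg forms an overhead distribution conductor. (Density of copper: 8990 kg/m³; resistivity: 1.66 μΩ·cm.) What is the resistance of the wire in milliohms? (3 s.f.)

73.6 mΩ

ρ = 1.66 μΩ·cm = 1.66×10^-8 Ω·m
A = m/(density·L) = 8030/(8990×1990) = 4.4885e-04 m²
R = ρL/A = (1.66×10^-8)(1990)/(4.4885e-04) = 73.6 mΩ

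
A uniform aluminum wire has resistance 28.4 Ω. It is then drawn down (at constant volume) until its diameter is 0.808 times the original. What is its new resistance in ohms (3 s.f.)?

66.6 Ω

Volume constant ⇒ L' = L/r² with r = 0.808. R' = ρL'/A' = ρ(L/r²)/(πr²d₀²/4) = R/r⁴.
R' = 2.346 × 28.4 = 66.6 Ω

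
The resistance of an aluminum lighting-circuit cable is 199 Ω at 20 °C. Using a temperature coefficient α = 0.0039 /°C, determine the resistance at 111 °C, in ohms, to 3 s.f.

270 Ω

ΔT = 111 − 20 = 91 °C
R = R₀(1 + αΔT) = 199 × (1 + 0.0039×91) = 199 × 1.355 = 270 Ω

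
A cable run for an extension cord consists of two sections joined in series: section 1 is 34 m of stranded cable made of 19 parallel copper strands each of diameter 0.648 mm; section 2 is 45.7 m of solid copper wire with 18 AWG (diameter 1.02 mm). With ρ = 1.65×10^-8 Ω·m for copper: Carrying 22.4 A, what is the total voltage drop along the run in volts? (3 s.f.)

Section 1: A_strand = π(3.2400e-04)² = 3.298e-07 m²; R₁ = ρL/(N·A_s) = (1.65×10^-8)(34)/(19×3.298e-07) = 0.08953 Ω
Section 2: A = π(1.02/2 mm)² = π(5.1000e-04 m)² = 8.171e-07 m²
R₂ = (1.65×10^-8)(45.7)/(8.171e-07) = 0.9228 Ω
R = R₁ + R₂ = 1.012 Ω
V = IR = 22.4 × 1.012 = 22.7 V

22.7 V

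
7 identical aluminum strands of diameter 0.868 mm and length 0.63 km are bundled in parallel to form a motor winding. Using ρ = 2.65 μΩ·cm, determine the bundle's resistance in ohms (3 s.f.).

4.03 Ω

ρ = 2.65 μΩ·cm = 2.65×10^-8 Ω·m
A_strand = π(4.3400e-04 m)² = 5.917e-07 m²
R_strand = ρL/A = (2.65×10^-8)(630)/(5.917e-07) = 28.21 Ω
R_total = R_strand/N = 28.21/7 = 4.03 Ω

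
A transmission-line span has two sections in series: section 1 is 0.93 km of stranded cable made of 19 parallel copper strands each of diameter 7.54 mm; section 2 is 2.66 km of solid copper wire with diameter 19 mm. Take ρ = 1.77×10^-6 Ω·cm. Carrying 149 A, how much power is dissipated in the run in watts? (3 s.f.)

ρ = 1.77×10^-6 Ω·cm = 1.77×10^-8 Ω·m
Section 1: A_strand = π(3.7700e-03)² = 4.465e-05 m²; R₁ = ρL/(N·A_s) = (1.77×10^-8)(930)/(19×4.465e-05) = 0.0194 Ω
Section 2: A = π(d/2)² = π(9.5000e-03 m)² = 2.835e-04 m²
R₂ = (1.77×10^-8)(2660)/(2.835e-04) = 0.1661 Ω
R = R₁ + R₂ = 0.1855 Ω
P = I²R = (149)² × 0.1855 = 4120 W

4120 W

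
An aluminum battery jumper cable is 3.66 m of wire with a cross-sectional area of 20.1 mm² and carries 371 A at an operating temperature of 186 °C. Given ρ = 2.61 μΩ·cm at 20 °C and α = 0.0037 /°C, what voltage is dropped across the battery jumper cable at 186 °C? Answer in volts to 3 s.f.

2.85 V

ρ = 2.61 μΩ·cm = 2.61×10^-8 Ω·m
A = 20.1 mm² = 2.010e-05 m²
R₍20₎ = ρL/A = (2.61×10^-8)(3.66)/(2.010e-05) = 0.004753 Ω
R₍186₎ = R₍20₎(1 + αΔT) = 0.004753 × (1 + 0.0037×166) = 0.007672 Ω
V = IR = 371 × 0.007672 = 2.85 V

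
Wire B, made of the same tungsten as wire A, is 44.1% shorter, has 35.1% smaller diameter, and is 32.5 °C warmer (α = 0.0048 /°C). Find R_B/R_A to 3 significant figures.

R ∝ ρL/d² with ρ ∝ (1+αΔT), so R_B/R_A = (1 − 44.1/100) × (1 − 35.1/100)⁻² × (1 + 0.0048×32.5)
= 0.559 × 2.374 × 1.156 = 1.53

1.53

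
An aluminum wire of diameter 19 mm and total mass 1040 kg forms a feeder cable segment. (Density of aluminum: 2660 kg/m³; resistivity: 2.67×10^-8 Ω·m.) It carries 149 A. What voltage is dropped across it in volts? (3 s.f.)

19.3 V

A = π(d/2)² = π(9.5000e-03 m)² = 2.8353e-04 m²
L = m/(density·A) = 1040/(2660×2.8353e-04) = 1379 m
R = ρL/A = (2.67×10^-8)(1379)/(2.8353e-04) = 0.1299 Ω
V = IR = 149 × 0.1299 = 19.3 V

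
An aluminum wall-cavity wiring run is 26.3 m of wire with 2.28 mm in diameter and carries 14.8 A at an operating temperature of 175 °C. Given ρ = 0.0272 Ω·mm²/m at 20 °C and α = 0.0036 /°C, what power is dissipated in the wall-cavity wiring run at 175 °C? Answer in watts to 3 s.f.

ρ = 0.0272 Ω·mm²/m = 2.72×10^-8 Ω·m
A = π(d/2)² = π(1.1400e-03 m)² = 4.083e-06 m²
R₍20₎ = ρL/A = (2.72×10^-8)(26.3)/(4.083e-06) = 0.1752 Ω
R₍175₎ = R₍20₎(1 + αΔT) = 0.1752 × (1 + 0.0036×155) = 0.273 Ω
P = I²R = (14.8)² × 0.273 = 59.8 W

59.8 W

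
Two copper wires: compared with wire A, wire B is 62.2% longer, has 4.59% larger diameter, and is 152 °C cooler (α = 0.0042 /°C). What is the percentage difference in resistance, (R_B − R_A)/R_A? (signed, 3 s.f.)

-46.4%

R ∝ ρL/d² with ρ ∝ (1+αΔT), so R_B/R_A = (1 + 62.2/100) × (1 + 4.59/100)⁻² × (1 − 0.0042×152)
= 1.622 × 0.9142 × 0.3616 = 0.5362
(R_B − R_A)/R_A = 0.5362 − 1 = -46.4%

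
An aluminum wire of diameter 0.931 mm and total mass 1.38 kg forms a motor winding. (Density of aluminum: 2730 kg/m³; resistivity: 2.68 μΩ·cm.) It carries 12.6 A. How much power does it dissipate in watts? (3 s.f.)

4640 W

ρ = 2.68 μΩ·cm = 2.68×10^-8 Ω·m
A = π(d/2)² = π(4.6550e-04 m)² = 6.8075e-07 m²
L = m/(density·A) = 1.38/(2730×6.8075e-07) = 742.6 m
R = ρL/A = (2.68×10^-8)(742.6)/(6.8075e-07) = 29.23 Ω
P = I²R = (12.6)² × 29.23 = 4640 W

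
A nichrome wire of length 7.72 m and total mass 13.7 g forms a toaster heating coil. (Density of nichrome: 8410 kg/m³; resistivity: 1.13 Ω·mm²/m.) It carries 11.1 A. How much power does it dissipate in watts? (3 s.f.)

ρ = 1.13 Ω·mm²/m = 1.13×10^-6 Ω·m
A = m/(density·L) = 0.0137/(8410×7.72) = 2.1101e-07 m²
R = ρL/A = (1.13×10^-6)(7.72)/(2.1101e-07) = 41.34 Ω
P = I²R = (11.1)² × 41.34 = 5090 W

5090 W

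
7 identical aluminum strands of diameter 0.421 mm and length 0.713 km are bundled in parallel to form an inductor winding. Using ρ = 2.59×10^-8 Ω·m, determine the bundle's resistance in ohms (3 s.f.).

A_strand = π(2.1050e-04 m)² = 1.392e-07 m²
R_strand = ρL/A = (2.59×10^-8)(713)/(1.392e-07) = 132.7 Ω
R_total = R_strand/N = 132.7/7 = 19.0 Ω

19.0 Ω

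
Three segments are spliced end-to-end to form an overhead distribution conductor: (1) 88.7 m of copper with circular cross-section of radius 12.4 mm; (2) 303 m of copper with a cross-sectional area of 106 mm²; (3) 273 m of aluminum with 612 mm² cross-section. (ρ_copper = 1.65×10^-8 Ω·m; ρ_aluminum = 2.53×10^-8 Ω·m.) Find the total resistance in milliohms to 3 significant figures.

61.5 mΩ

Seg 1: A = πr² = π(1.2400e-02 m)² = 4.831e-04 m²
R_1 = (1.65×10^-8)(88.7)/(4.831e-04) = 0.00303 Ω
Seg 2: A = 106 mm² = 1.060e-04 m²
R_2 = (1.65×10^-8)(303)/(1.060e-04) = 0.04717 Ω
Seg 3: A = 612 mm² = 6.120e-04 m²
R_3 = (2.53×10^-8)(273)/(6.120e-04) = 0.01129 Ω
R_total = R_1 + R_2 + R_3 = 61.5 mΩ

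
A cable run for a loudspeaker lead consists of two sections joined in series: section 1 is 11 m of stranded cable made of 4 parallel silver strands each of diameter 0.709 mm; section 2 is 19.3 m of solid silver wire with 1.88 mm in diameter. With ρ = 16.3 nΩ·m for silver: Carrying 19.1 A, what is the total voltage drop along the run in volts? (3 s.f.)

4.33 V

ρ = 16.3 nΩ·m = 1.63×10^-8 Ω·m
Section 1: A_strand = π(3.5450e-04)² = 3.948e-07 m²; R₁ = ρL/(N·A_s) = (1.63×10^-8)(11)/(4×3.948e-07) = 0.1135 Ω
Section 2: A = π(d/2)² = π(9.4000e-04 m)² = 2.776e-06 m²
R₂ = (1.63×10^-8)(19.3)/(2.776e-06) = 0.1133 Ω
R = R₁ + R₂ = 0.2269 Ω
V = IR = 19.1 × 0.2269 = 4.33 V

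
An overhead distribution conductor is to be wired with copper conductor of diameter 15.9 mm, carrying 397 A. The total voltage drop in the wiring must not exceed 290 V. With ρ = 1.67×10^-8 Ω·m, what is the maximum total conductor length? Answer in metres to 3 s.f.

A = π(d/2)² = π(7.9500e-03 m)² = 1.986e-04 m²
L_max = V_max·A/(1·ρI) = (290)(1.986e-04)/(1.67×10^-8×397) = 8690 m

8690 m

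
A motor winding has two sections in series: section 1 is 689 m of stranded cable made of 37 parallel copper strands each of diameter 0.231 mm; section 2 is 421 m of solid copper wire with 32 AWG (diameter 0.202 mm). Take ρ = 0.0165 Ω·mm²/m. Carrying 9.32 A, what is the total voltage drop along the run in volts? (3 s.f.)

ρ = 0.0165 Ω·mm²/m = 1.65×10^-8 Ω·m
Section 1: A_strand = π(1.1550e-04)² = 4.191e-08 m²; R₁ = ρL/(N·A_s) = (1.65×10^-8)(689)/(37×4.191e-08) = 7.331 Ω
Section 2: A = π(0.202/2 mm)² = π(1.0100e-04 m)² = 3.205e-08 m²
R₂ = (1.65×10^-8)(421)/(3.205e-08) = 216.8 Ω
R = R₁ + R₂ = 224.1 Ω
V = IR = 9.32 × 224.1 = 2090 V

2090 V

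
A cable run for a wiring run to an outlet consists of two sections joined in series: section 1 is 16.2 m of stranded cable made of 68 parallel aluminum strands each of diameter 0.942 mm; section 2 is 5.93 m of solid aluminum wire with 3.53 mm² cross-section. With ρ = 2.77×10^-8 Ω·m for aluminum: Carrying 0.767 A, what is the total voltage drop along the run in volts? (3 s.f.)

0.0430 V

Section 1: A_strand = π(4.7100e-04)² = 6.969e-07 m²; R₁ = ρL/(N·A_s) = (2.77×10^-8)(16.2)/(68×6.969e-07) = 0.009469 Ω
Section 2: A = 3.53 mm² = 3.530e-06 m²
R₂ = (2.77×10^-8)(5.93)/(3.530e-06) = 0.04653 Ω
R = R₁ + R₂ = 0.056 Ω
V = IR = 0.767 × 0.056 = 0.0430 V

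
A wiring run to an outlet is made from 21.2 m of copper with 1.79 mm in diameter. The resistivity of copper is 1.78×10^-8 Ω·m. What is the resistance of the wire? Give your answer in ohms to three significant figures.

A = π(d/2)² = π(8.9500e-04 m)² = 2.516e-06 m²
R = ρL/A = (1.78×10^-8)(21.2 m)/(2.516e-06 m²) = 0.150 Ω

0.150 Ω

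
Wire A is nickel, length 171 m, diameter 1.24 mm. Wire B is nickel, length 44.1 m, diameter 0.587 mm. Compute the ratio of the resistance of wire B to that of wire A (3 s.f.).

1.15

R ∝ ρL/d², so R_B/R_A = (L_B/L_A) × (d_A/d_B)²
= (44.1/171) × (1.24/0.587)² = 1.15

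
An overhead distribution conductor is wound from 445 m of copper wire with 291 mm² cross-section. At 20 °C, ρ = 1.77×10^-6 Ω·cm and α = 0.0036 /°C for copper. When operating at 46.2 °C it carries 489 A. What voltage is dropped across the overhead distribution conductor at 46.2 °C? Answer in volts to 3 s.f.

ρ = 1.77×10^-6 Ω·cm = 1.77×10^-8 Ω·m
A = 291 mm² = 2.910e-04 m²
R₍20₎ = ρL/A = (1.77×10^-8)(445)/(2.910e-04) = 0.02707 Ω
R₍46.2₎ = R₍20₎(1 + αΔT) = 0.02707 × (1 + 0.0036×26.2) = 0.02962 Ω
V = IR = 489 × 0.02962 = 14.5 V

14.5 V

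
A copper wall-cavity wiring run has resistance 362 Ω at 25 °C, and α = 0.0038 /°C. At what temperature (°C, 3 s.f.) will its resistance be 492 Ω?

120 °C

R = R₀(1 + α(T − T₀)) ⇒ T = T₀ + (R/R₀ − 1)/α
T = 25 + (492/362 − 1)/0.0038 = 25 + (0.3591)/0.0038 = 120 °C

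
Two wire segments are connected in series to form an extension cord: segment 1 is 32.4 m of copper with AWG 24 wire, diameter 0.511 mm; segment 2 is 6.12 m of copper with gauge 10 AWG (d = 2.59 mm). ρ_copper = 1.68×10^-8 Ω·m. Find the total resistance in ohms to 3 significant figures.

2.67 Ω

Segment 1: A = π(0.511/2 mm)² = π(2.5550e-04 m)² = 2.051e-07 m²
R₁ = ρL/A = (1.68×10^-8)(32.4)/(2.051e-07) = 2.654 Ω
Segment 2: A = π(2.59/2 mm)² = π(1.2950e-03 m)² = 5.269e-06 m²
R₂ = (1.68×10^-8)(6.12)/(5.269e-06) = 0.01952 Ω
R = R₁ + R₂ = 2.67 Ω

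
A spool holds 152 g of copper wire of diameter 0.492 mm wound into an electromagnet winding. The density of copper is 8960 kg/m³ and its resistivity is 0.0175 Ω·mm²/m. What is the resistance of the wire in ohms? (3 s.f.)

8.21 Ω

ρ = 0.0175 Ω·mm²/m = 1.75×10^-8 Ω·m
A = π(d/2)² = π(2.4600e-04 m)² = 1.9012e-07 m²
L = m/(density·A) = 0.152/(8960×1.9012e-07) = 89.23 m
R = ρL/A = (1.75×10^-8)(89.23)/(1.9012e-07) = 8.21 Ω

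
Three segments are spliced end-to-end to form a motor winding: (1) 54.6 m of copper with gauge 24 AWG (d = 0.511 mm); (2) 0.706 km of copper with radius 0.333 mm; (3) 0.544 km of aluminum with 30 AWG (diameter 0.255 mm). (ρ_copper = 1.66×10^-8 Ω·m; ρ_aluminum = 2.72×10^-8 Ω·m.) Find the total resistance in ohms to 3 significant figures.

328 Ω

Seg 1: A = π(0.511/2 mm)² = π(2.5550e-04 m)² = 2.051e-07 m²
R_1 = (1.66×10^-8)(54.6)/(2.051e-07) = 4.419 Ω
Seg 2: A = πr² = π(3.3300e-04 m)² = 3.484e-07 m²
R_2 = (1.66×10^-8)(706)/(3.484e-07) = 33.64 Ω
Seg 3: A = π(0.255/2 mm)² = π(1.2750e-04 m)² = 5.107e-08 m²
R_3 = (2.72×10^-8)(544)/(5.107e-08) = 289.7 Ω
R_total = R_1 + R_2 + R_3 = 328 Ω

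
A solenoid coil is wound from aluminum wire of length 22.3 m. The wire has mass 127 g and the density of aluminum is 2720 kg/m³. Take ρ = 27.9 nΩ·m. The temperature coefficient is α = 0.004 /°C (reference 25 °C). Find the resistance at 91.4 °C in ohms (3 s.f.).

ρ = 27.9 nΩ·m = 2.79×10^-8 Ω·m
A = m/(density·L) = 0.127/(2720×22.3) = 2.0938e-06 m²
R = ρL/A = (2.79×10^-8)(22.3)/(2.0938e-06) = 0.2972 Ω
R(91.4 °C) = 0.2972 × (1 + 0.004×66.4) = 0.376 Ω

0.376 Ω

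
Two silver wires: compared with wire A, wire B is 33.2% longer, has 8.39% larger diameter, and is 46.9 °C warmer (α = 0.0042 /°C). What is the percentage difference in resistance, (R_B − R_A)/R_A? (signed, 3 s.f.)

R ∝ ρL/d² with ρ ∝ (1+αΔT), so R_B/R_A = (1 + 33.2/100) × (1 + 8.39/100)⁻² × (1 + 0.0042×46.9)
= 1.332 × 0.8512 × 1.197 = 1.357
(R_B − R_A)/R_A = 1.357 − 1 = 35.7%

35.7%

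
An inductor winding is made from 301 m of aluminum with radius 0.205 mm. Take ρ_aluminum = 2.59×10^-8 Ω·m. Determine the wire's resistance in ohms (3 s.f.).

59.0 Ω

A = πr² = π(2.0500e-04 m)² = 1.320e-07 m²
R = ρL/A = (2.59×10^-8)(301 m)/(1.320e-07 m²) = 59.0 Ω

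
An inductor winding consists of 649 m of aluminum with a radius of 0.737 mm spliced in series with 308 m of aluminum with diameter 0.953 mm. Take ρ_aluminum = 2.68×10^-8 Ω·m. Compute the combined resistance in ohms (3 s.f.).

21.8 Ω

Segment 1: A = πr² = π(7.3700e-04 m)² = 1.706e-06 m²
R₁ = ρL/A = (2.68×10^-8)(649)/(1.706e-06) = 10.19 Ω
Segment 2: A = π(d/2)² = π(4.7650e-04 m)² = 7.133e-07 m²
R₂ = (2.68×10^-8)(308)/(7.133e-07) = 11.57 Ω
R = R₁ + R₂ = 21.8 Ω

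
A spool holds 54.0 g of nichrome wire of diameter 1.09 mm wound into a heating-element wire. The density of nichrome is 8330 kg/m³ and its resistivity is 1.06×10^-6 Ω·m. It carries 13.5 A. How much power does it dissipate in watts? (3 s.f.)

A = π(d/2)² = π(5.4500e-04 m)² = 9.3313e-07 m²
L = m/(density·A) = 0.054/(8330×9.3313e-07) = 6.947 m
R = ρL/A = (1.06×10^-6)(6.947)/(9.3313e-07) = 7.892 Ω
P = I²R = (13.5)² × 7.892 = 1440 W

1440 W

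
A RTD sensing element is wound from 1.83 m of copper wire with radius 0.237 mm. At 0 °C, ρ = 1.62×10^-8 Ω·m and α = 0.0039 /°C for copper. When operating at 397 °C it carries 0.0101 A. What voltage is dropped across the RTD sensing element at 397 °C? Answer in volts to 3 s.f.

A = πr² = π(2.3700e-04 m)² = 1.765e-07 m²
R₍0₎ = ρL/A = (1.62×10^-8)(1.83)/(1.765e-07) = 0.168 Ω
R₍397₎ = R₍0₎(1 + αΔT) = 0.168 × (1 + 0.0039×397) = 0.4281 Ω
V = IR = 0.0101 × 0.4281 = 0.00432 V

0.00432 V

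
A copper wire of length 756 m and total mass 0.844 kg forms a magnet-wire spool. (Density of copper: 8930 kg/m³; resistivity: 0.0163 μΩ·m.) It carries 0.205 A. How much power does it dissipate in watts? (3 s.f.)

ρ = 0.0163 μΩ·m = 1.63×10^-8 Ω·m
A = m/(density·L) = 0.844/(8930×756) = 1.2502e-07 m²
R = ρL/A = (1.63×10^-8)(756)/(1.2502e-07) = 98.57 Ω
P = I²R = (0.205)² × 98.57 = 4.14 W

4.14 W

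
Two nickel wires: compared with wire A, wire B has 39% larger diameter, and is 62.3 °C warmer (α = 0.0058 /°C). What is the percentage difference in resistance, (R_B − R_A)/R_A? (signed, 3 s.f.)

-29.5%

R ∝ ρL/d² with ρ ∝ (1+αΔT), so R_B/R_A = (1 + 39/100)⁻² × (1 + 0.0058×62.3)
= 0.5176 × 1.361 = 0.7046
(R_B − R_A)/R_A = 0.7046 − 1 = -29.5%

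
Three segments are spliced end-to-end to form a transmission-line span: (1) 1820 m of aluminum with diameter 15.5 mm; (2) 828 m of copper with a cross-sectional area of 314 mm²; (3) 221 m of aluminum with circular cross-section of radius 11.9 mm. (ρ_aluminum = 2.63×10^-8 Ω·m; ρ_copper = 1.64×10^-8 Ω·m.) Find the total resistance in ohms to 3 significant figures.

0.310 Ω

Seg 1: A = π(d/2)² = π(7.7500e-03 m)² = 1.887e-04 m²
R_1 = (2.63×10^-8)(1820)/(1.887e-04) = 0.2537 Ω
Seg 2: A = 314 mm² = 3.140e-04 m²
R_2 = (1.64×10^-8)(828)/(3.140e-04) = 0.04325 Ω
Seg 3: A = πr² = π(1.1900e-02 m)² = 4.449e-04 m²
R_3 = (2.63×10^-8)(221)/(4.449e-04) = 0.01306 Ω
R_total = R_1 + R_2 + R_3 = 0.310 Ω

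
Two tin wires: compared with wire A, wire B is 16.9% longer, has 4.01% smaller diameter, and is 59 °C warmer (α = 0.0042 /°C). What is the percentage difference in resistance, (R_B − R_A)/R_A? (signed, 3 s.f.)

58.3%

R ∝ ρL/d² with ρ ∝ (1+αΔT), so R_B/R_A = (1 + 16.9/100) × (1 − 4.01/100)⁻² × (1 + 0.0042×59)
= 1.169 × 1.085 × 1.248 = 1.583
(R_B − R_A)/R_A = 1.583 − 1 = 58.3%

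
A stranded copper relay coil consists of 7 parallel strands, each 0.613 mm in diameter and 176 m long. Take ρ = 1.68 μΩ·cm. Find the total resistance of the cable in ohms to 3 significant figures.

ρ = 1.68 μΩ·cm = 1.68×10^-8 Ω·m
A_strand = π(3.0650e-04 m)² = 2.951e-07 m²
R_strand = ρL/A = (1.68×10^-8)(176)/(2.951e-07) = 10.02 Ω
R_total = R_strand/N = 10.02/7 = 1.43 Ω

1.43 Ω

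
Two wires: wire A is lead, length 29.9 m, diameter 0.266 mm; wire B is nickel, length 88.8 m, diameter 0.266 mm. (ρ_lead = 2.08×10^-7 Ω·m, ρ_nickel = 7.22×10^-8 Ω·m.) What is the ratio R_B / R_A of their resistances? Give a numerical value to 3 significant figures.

1.03

R ∝ ρL/d², so R_B/R_A = (ρ_B/ρ_A) × (L_B/L_A)
= (7.22×10^-8/2.08×10^-7) × (88.8/29.9) = 1.03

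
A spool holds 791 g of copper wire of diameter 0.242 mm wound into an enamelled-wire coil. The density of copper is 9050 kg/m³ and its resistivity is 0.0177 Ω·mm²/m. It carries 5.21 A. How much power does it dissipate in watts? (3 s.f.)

ρ = 0.0177 Ω·mm²/m = 1.77×10^-8 Ω·m
A = π(d/2)² = π(1.2100e-04 m)² = 4.5996e-08 m²
L = m/(density·A) = 0.791/(9050×4.5996e-08) = 1900 m
R = ρL/A = (1.77×10^-8)(1900)/(4.5996e-08) = 731.2 Ω
P = I²R = (5.21)² × 731.2 = 19800 W

19800 W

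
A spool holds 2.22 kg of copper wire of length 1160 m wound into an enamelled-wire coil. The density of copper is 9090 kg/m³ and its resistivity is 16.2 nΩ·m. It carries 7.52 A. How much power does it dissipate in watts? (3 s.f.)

5050 W

ρ = 16.2 nΩ·m = 1.62×10^-8 Ω·m
A = m/(density·L) = 2.22/(9090×1160) = 2.1054e-07 m²
R = ρL/A = (1.62×10^-8)(1160)/(2.1054e-07) = 89.26 Ω
P = I²R = (7.52)² × 89.26 = 5050 W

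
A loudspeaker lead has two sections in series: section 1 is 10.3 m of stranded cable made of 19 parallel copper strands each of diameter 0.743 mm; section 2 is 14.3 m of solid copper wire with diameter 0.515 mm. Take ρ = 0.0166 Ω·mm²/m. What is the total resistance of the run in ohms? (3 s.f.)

ρ = 0.0166 Ω·mm²/m = 1.66×10^-8 Ω·m
Section 1: A_strand = π(3.7150e-04)² = 4.336e-07 m²; R₁ = ρL/(N·A_s) = (1.66×10^-8)(10.3)/(19×4.336e-07) = 0.02076 Ω
Section 2: A = π(d/2)² = π(2.5750e-04 m)² = 2.083e-07 m²
R₂ = (1.66×10^-8)(14.3)/(2.083e-07) = 1.14 Ω
R = R₁ + R₂ = 1.16 Ω

1.16 Ω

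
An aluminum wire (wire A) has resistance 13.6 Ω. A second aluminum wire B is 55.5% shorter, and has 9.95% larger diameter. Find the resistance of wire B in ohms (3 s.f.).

R ∝ L/d², so R_B/R_A = (1 − 55.5/100) × (1 + 9.95/100)⁻²
= 0.445 × 0.8272 = 0.3681
R_B = 0.3681 × 13.6 = 5.01 Ω

5.01 Ω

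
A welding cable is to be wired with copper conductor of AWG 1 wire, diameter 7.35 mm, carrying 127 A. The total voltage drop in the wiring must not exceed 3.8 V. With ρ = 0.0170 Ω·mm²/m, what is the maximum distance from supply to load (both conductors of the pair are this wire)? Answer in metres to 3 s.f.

37.3 m

ρ = 0.0170 Ω·mm²/m = 1.70×10^-8 Ω·m
A = π(7.35/2 mm)² = π(3.6750e-03 m)² = 4.243e-05 m²
L_max = V_max·A/(2·ρI) = (3.8)(4.243e-05)/(2×1.70×10^-8×127) = 37.3 m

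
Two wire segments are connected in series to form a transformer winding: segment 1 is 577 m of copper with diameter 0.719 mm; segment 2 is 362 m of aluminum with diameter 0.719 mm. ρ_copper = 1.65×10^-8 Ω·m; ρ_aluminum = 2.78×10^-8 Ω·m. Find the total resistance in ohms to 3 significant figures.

Segment 1: A = π(d/2)² = π(3.5950e-04 m)² = 4.060e-07 m²
R₁ = ρL/A = (1.65×10^-8)(577)/(4.060e-07) = 23.45 Ω
R₂ = (2.78×10^-8)(362)/(4.060e-07) = 24.79 Ω
R = R₁ + R₂ = 48.2 Ω

48.2 Ω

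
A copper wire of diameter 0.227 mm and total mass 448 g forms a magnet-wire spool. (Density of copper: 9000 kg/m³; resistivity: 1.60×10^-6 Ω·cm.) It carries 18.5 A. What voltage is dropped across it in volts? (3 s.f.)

ρ = 1.60×10^-6 Ω·cm = 1.60×10^-8 Ω·m
A = π(d/2)² = π(1.1350e-04 m)² = 4.0471e-08 m²
L = m/(density·A) = 0.448/(9000×4.0471e-08) = 1230 m
R = ρL/A = (1.60×10^-8)(1230)/(4.0471e-08) = 486.3 Ω
V = IR = 18.5 × 486.3 = 9000 V

9000 V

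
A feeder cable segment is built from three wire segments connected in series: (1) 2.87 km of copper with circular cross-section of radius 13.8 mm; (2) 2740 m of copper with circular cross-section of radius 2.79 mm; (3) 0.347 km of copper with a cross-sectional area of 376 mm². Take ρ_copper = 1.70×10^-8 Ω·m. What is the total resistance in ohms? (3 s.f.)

Seg 1: A = πr² = π(1.3800e-02 m)² = 5.983e-04 m²
R_1 = (1.70×10^-8)(2870)/(5.983e-04) = 0.08155 Ω
Seg 2: A = πr² = π(2.7900e-03 m)² = 2.445e-05 m²
R_2 = (1.70×10^-8)(2740)/(2.445e-05) = 1.905 Ω
Seg 3: A = 376 mm² = 3.760e-04 m²
R_3 = (1.70×10^-8)(347)/(3.760e-04) = 0.01569 Ω
R_total = R_1 + R_2 + R_3 = 2.00 Ω

2.00 Ω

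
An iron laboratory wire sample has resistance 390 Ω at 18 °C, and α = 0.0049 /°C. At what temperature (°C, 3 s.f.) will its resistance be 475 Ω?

R = R₀(1 + α(T − T₀)) ⇒ T = T₀ + (R/R₀ − 1)/α
T = 18 + (475/390 − 1)/0.0049 = 18 + (0.2179)/0.0049 = 62.5 °C

62.5 °C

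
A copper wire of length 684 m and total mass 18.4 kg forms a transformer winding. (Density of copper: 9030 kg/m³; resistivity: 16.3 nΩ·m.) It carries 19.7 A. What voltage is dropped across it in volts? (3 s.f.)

73.7 V

ρ = 16.3 nΩ·m = 1.63×10^-8 Ω·m
A = m/(density·L) = 18.4/(9030×684) = 2.9790e-06 m²
R = ρL/A = (1.63×10^-8)(684)/(2.9790e-06) = 3.743 Ω
V = IR = 19.7 × 3.743 = 73.7 V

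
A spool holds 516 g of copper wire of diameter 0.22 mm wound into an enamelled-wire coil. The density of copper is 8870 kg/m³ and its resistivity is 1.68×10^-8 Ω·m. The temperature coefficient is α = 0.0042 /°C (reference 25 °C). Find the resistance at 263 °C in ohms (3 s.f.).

A = π(d/2)² = π(1.1000e-04 m)² = 3.8013e-08 m²
L = m/(density·A) = 0.516/(8870×3.8013e-08) = 1530 m
R = ρL/A = (1.68×10^-8)(1530)/(3.8013e-08) = 676.3 Ω
R(263 °C) = 676.3 × (1 + 0.0042×238) = 1350 Ω

1350 Ω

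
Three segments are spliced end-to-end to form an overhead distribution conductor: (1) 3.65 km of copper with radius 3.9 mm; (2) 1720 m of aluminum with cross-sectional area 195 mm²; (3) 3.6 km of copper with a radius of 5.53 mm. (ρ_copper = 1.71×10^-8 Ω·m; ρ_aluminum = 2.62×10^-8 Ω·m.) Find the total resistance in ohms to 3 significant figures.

2.18 Ω

Seg 1: A = πr² = π(3.9000e-03 m)² = 4.778e-05 m²
R_1 = (1.71×10^-8)(3650)/(4.778e-05) = 1.306 Ω
Seg 2: A = 195 mm² = 1.950e-04 m²
R_2 = (2.62×10^-8)(1720)/(1.950e-04) = 0.2311 Ω
Seg 3: A = πr² = π(5.5300e-03 m)² = 9.607e-05 m²
R_3 = (1.71×10^-8)(3600)/(9.607e-05) = 0.6408 Ω
R_total = R_1 + R_2 + R_3 = 2.18 Ω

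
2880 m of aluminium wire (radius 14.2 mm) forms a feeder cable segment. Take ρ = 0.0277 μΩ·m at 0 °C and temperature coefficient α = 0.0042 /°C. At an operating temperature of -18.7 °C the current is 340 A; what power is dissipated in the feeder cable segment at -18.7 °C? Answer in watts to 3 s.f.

13400 W

ρ = 0.0277 μΩ·m = 2.77×10^-8 Ω·m
A = πr² = π(1.4200e-02 m)² = 6.335e-04 m²
R₍0₎ = ρL/A = (2.77×10^-8)(2880)/(6.335e-04) = 0.1259 Ω
R₍-18.7₎ = R₍0₎(1 + αΔT) = 0.1259 × (1 + 0.0042×-18.7) = 0.116 Ω
P = I²R = (340)² × 0.116 = 13400 W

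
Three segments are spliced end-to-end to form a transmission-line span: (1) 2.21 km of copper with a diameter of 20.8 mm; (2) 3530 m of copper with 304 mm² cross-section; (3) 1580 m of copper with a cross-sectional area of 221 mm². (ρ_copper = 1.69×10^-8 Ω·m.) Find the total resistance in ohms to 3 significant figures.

Seg 1: A = π(d/2)² = π(1.0400e-02 m)² = 3.398e-04 m²
R_1 = (1.69×10^-8)(2210)/(3.398e-04) = 0.1099 Ω
Seg 2: A = 304 mm² = 3.040e-04 m²
R_2 = (1.69×10^-8)(3530)/(3.040e-04) = 0.1962 Ω
Seg 3: A = 221 mm² = 2.210e-04 m²
R_3 = (1.69×10^-8)(1580)/(2.210e-04) = 0.1208 Ω
R_total = R_1 + R_2 + R_3 = 0.427 Ω

0.427 Ω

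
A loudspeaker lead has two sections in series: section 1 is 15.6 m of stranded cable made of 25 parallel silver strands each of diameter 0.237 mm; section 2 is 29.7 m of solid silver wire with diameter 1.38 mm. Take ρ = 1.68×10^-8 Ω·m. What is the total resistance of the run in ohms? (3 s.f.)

0.571 Ω

Section 1: A_strand = π(1.1850e-04)² = 4.412e-08 m²; R₁ = ρL/(N·A_s) = (1.68×10^-8)(15.6)/(25×4.412e-08) = 0.2376 Ω
Section 2: A = π(d/2)² = π(6.9000e-04 m)² = 1.496e-06 m²
R₂ = (1.68×10^-8)(29.7)/(1.496e-06) = 0.3336 Ω
R = R₁ + R₂ = 0.571 Ω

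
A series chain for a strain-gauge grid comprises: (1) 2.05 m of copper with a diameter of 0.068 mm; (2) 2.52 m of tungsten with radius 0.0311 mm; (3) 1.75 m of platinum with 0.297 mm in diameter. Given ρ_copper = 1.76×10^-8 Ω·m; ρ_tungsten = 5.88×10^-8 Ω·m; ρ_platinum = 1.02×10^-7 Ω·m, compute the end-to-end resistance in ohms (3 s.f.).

Seg 1: A = π(d/2)² = π(3.4000e-05 m)² = 3.632e-09 m²
R_1 = (1.76×10^-8)(2.05)/(3.632e-09) = 9.935 Ω
Seg 2: A = πr² = π(3.1100e-05 m)² = 3.039e-09 m²
R_2 = (5.88×10^-8)(2.52)/(3.039e-09) = 48.76 Ω
Seg 3: A = π(d/2)² = π(1.4850e-04 m)² = 6.928e-08 m²
R_3 = (1.02×10^-7)(1.75)/(6.928e-08) = 2.577 Ω
R_total = R_1 + R_2 + R_3 = 61.3 Ω

61.3 Ω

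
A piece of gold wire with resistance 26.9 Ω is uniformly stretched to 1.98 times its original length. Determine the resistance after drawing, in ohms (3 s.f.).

Volume constant ⇒ A' = A/k with k = 1.98. R' = ρ(kL)/(A/k) = k²R.
R' = 3.92 × 26.9 = 105 Ω

105 Ω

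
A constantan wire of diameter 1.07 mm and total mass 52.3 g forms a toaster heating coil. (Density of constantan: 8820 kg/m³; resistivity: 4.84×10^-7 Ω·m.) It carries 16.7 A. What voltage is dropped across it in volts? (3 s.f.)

A = π(d/2)² = π(5.3500e-04 m)² = 8.9920e-07 m²
L = m/(density·A) = 0.0523/(8820×8.9920e-07) = 6.594 m
R = ρL/A = (4.84×10^-7)(6.594)/(8.9920e-07) = 3.549 Ω
V = IR = 16.7 × 3.549 = 59.3 V

59.3 V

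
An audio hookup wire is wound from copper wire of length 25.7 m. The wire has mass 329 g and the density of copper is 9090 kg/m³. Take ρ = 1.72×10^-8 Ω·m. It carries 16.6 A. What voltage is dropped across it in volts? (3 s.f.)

A = m/(density·L) = 0.329/(9090×25.7) = 1.4083e-06 m²
R = ρL/A = (1.72×10^-8)(25.7)/(1.4083e-06) = 0.3139 Ω
V = IR = 16.6 × 0.3139 = 5.21 V

5.21 V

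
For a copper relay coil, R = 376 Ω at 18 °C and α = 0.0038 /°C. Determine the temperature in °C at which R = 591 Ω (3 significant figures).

168 °C

R = R₀(1 + α(T − T₀)) ⇒ T = T₀ + (R/R₀ − 1)/α
T = 18 + (591/376 − 1)/0.0038 = 18 + (0.5718)/0.0038 = 168 °C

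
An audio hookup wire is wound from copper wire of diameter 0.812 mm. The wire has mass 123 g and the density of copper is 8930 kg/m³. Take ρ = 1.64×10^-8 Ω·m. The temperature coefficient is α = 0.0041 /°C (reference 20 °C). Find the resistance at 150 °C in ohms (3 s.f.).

1.29 Ω

A = π(d/2)² = π(4.0600e-04 m)² = 5.1785e-07 m²
L = m/(density·A) = 0.123/(8930×5.1785e-07) = 26.6 m
R = ρL/A = (1.64×10^-8)(26.6)/(5.1785e-07) = 0.8424 Ω
R(150 °C) = 0.8424 × (1 + 0.0041×130) = 1.29 Ω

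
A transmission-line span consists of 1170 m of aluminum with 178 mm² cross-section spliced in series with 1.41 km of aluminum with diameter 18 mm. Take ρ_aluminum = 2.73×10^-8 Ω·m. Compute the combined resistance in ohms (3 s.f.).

Segment 1: A = 178 mm² = 1.780e-04 m²
R₁ = ρL/A = (2.73×10^-8)(1170)/(1.780e-04) = 0.1794 Ω
Segment 2: A = π(d/2)² = π(9.0000e-03 m)² = 2.545e-04 m²
R₂ = (2.73×10^-8)(1410)/(2.545e-04) = 0.1513 Ω
R = R₁ + R₂ = 0.331 Ω

0.331 Ω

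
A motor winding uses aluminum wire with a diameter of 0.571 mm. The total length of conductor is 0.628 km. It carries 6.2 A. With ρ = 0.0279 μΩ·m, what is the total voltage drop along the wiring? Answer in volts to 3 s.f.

424 V

ρ = 0.0279 μΩ·m = 2.79×10^-8 Ω·m
A = π(d/2)² = π(2.8550e-04 m)² = 2.561e-07 m²
R = ρL/A = (2.79×10^-8)(628)/(2.561e-07) = 68.42 Ω
V = IR = 6.2 × 68.42 = 424 V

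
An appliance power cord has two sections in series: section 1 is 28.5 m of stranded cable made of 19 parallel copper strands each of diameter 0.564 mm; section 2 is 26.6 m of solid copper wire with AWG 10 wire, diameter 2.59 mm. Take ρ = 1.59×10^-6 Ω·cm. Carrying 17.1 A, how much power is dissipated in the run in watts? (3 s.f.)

ρ = 1.59×10^-6 Ω·cm = 1.59×10^-8 Ω·m
Section 1: A_strand = π(2.8200e-04)² = 2.498e-07 m²; R₁ = ρL/(N·A_s) = (1.59×10^-8)(28.5)/(19×2.498e-07) = 0.09546 Ω
Section 2: A = π(2.59/2 mm)² = π(1.2950e-03 m)² = 5.269e-06 m²
R₂ = (1.59×10^-8)(26.6)/(5.269e-06) = 0.08028 Ω
R = R₁ + R₂ = 0.1757 Ω
P = I²R = (17.1)² × 0.1757 = 51.4 W

51.4 W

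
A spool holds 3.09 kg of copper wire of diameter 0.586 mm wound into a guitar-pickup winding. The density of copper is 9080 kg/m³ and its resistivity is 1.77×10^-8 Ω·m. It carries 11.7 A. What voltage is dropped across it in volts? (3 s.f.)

969 V

A = π(d/2)² = π(2.9300e-04 m)² = 2.6970e-07 m²
L = m/(density·A) = 3.09/(9080×2.6970e-07) = 1262 m
R = ρL/A = (1.77×10^-8)(1262)/(2.6970e-07) = 82.81 Ω
V = IR = 11.7 × 82.81 = 969 V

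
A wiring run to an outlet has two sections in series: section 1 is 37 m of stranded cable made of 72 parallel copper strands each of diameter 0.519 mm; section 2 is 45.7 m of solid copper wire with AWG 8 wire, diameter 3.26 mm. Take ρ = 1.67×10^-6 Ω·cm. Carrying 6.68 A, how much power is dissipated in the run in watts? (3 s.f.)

5.89 W

ρ = 1.67×10^-6 Ω·cm = 1.67×10^-8 Ω·m
Section 1: A_strand = π(2.5950e-04)² = 2.116e-07 m²; R₁ = ρL/(N·A_s) = (1.67×10^-8)(37)/(72×2.116e-07) = 0.04057 Ω
Section 2: A = π(3.26/2 mm)² = π(1.6300e-03 m)² = 8.347e-06 m²
R₂ = (1.67×10^-8)(45.7)/(8.347e-06) = 0.09143 Ω
R = R₁ + R₂ = 0.132 Ω
P = I²R = (6.68)² × 0.132 = 5.89 W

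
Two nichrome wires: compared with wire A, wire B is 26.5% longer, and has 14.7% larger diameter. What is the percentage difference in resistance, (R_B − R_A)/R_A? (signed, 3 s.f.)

-3.85%

R ∝ L/d², so R_B/R_A = (1 + 26.5/100) × (1 + 14.7/100)⁻²
= 1.265 × 0.7601 = 0.9615
(R_B − R_A)/R_A = 0.9615 − 1 = -3.85%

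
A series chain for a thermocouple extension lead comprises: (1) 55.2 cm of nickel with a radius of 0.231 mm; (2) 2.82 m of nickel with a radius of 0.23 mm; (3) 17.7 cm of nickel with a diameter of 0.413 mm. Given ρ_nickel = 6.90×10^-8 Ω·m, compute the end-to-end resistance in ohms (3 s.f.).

Seg 1: A = πr² = π(2.3100e-04 m)² = 1.676e-07 m²
R_1 = (6.90×10^-8)(0.552)/(1.676e-07) = 0.2272 Ω
Seg 2: A = πr² = π(2.3000e-04 m)² = 1.662e-07 m²
R_2 = (6.90×10^-8)(2.82)/(1.662e-07) = 1.171 Ω
Seg 3: A = π(d/2)² = π(2.0650e-04 m)² = 1.340e-07 m²
R_3 = (6.90×10^-8)(0.177)/(1.340e-07) = 0.09117 Ω
R_total = R_1 + R_2 + R_3 = 1.49 Ω

1.49 Ω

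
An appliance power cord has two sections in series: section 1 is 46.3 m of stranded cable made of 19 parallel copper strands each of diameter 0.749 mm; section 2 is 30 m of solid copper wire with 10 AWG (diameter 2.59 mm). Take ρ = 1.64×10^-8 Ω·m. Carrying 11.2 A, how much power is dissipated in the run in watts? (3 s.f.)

Section 1: A_strand = π(3.7450e-04)² = 4.406e-07 m²; R₁ = ρL/(N·A_s) = (1.64×10^-8)(46.3)/(19×4.406e-07) = 0.0907 Ω
Section 2: A = π(2.59/2 mm)² = π(1.2950e-03 m)² = 5.269e-06 m²
R₂ = (1.64×10^-8)(30)/(5.269e-06) = 0.09338 Ω
R = R₁ + R₂ = 0.1841 Ω
P = I²R = (11.2)² × 0.1841 = 23.1 W

23.1 W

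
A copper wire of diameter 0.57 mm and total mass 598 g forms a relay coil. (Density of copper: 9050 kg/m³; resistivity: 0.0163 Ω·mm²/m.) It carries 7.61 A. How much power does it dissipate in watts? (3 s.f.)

ρ = 0.0163 Ω·mm²/m = 1.63×10^-8 Ω·m
A = π(d/2)² = π(2.8500e-04 m)² = 2.5518e-07 m²
L = m/(density·A) = 0.598/(9050×2.5518e-07) = 258.9 m
R = ρL/A = (1.63×10^-8)(258.9)/(2.5518e-07) = 16.54 Ω
P = I²R = (7.61)² × 16.54 = 958 W

958 W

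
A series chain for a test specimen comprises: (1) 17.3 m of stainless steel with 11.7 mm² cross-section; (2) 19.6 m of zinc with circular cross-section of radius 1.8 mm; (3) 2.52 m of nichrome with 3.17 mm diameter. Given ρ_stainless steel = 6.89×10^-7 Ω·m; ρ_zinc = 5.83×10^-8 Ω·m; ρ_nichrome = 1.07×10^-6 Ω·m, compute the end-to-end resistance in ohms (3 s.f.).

Seg 1: A = 11.7 mm² = 1.170e-05 m²
R_1 = (6.89×10^-7)(17.3)/(1.170e-05) = 1.019 Ω
Seg 2: A = πr² = π(1.8000e-03 m)² = 1.018e-05 m²
R_2 = (5.83×10^-8)(19.6)/(1.018e-05) = 0.1123 Ω
Seg 3: A = π(d/2)² = π(1.5850e-03 m)² = 7.892e-06 m²
R_3 = (1.07×10^-6)(2.52)/(7.892e-06) = 0.3416 Ω
R_total = R_1 + R_2 + R_3 = 1.47 Ω

1.47 Ω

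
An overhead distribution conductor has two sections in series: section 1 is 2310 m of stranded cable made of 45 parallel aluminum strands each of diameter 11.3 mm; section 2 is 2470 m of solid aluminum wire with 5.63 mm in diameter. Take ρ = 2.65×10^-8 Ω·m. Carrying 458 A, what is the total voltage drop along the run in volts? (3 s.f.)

1210 V

Section 1: A_strand = π(5.6500e-03)² = 1.003e-04 m²; R₁ = ρL/(N·A_s) = (2.65×10^-8)(2310)/(45×1.003e-04) = 0.01356 Ω
Section 2: A = π(d/2)² = π(2.8150e-03 m)² = 2.489e-05 m²
R₂ = (2.65×10^-8)(2470)/(2.489e-05) = 2.629 Ω
R = R₁ + R₂ = 2.643 Ω
V = IR = 458 × 2.643 = 1210 V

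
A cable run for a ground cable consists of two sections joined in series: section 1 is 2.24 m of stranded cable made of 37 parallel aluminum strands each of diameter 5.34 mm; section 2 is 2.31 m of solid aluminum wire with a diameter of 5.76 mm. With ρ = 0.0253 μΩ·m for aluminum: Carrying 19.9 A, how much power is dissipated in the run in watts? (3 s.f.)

ρ = 0.0253 μΩ·m = 2.53×10^-8 Ω·m
Section 1: A_strand = π(2.6700e-03)² = 2.240e-05 m²; R₁ = ρL/(N·A_s) = (2.53×10^-8)(2.24)/(37×2.240e-05) = 6.839×10^-5 Ω
Section 2: A = π(d/2)² = π(2.8800e-03 m)² = 2.606e-05 m²
R₂ = (2.53×10^-8)(2.31)/(2.606e-05) = 0.002243 Ω
R = R₁ + R₂ = 0.002311 Ω
P = I²R = (19.9)² × 0.002311 = 0.915 W

0.915 W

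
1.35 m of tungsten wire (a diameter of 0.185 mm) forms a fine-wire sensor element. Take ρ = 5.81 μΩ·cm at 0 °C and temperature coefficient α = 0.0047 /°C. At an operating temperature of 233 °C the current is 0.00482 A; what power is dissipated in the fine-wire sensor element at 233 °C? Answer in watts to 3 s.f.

ρ = 5.81 μΩ·cm = 5.81×10^-8 Ω·m
A = π(d/2)² = π(9.2500e-05 m)² = 2.688e-08 m²
R₍0₎ = ρL/A = (5.81×10^-8)(1.35)/(2.688e-08) = 2.918 Ω
R₍233₎ = R₍0₎(1 + αΔT) = 2.918 × (1 + 0.0047×233) = 6.113 Ω
P = I²R = (0.00482)² × 6.113 = 1.42×10^-4 W

1.42×10^-4 W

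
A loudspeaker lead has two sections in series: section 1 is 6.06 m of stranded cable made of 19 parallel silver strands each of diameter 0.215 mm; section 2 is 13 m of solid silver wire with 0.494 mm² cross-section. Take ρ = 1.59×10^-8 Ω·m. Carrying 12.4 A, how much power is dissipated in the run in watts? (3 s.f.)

85.8 W

Section 1: A_strand = π(1.0750e-04)² = 3.631e-08 m²; R₁ = ρL/(N·A_s) = (1.59×10^-8)(6.06)/(19×3.631e-08) = 0.1397 Ω
Section 2: A = 0.494 mm² = 4.940e-07 m²
R₂ = (1.59×10^-8)(13)/(4.940e-07) = 0.4184 Ω
R = R₁ + R₂ = 0.5581 Ω
P = I²R = (12.4)² × 0.5581 = 85.8 W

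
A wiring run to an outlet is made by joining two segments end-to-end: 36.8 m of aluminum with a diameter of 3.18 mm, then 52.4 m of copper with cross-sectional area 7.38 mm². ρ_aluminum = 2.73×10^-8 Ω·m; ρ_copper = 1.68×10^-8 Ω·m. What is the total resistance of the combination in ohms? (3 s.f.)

Segment 1: A = π(d/2)² = π(1.5900e-03 m)² = 7.942e-06 m²
R₁ = ρL/A = (2.73×10^-8)(36.8)/(7.942e-06) = 0.1265 Ω
Segment 2: A = 7.38 mm² = 7.380e-06 m²
R₂ = (1.68×10^-8)(52.4)/(7.380e-06) = 0.1193 Ω
R = R₁ + R₂ = 0.246 Ω

0.246 Ω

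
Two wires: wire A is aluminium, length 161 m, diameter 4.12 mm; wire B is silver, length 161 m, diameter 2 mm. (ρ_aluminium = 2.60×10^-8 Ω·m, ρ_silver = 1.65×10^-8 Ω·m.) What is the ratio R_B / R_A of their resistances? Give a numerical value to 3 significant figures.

2.69

R ∝ ρL/d², so R_B/R_A = (ρ_B/ρ_A) × (d_A/d_B)²
= (1.65×10^-8/2.60×10^-8) × (4.12/2)² = 2.69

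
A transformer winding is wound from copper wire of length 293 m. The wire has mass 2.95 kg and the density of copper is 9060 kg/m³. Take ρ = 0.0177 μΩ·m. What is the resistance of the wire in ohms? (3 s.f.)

ρ = 0.0177 μΩ·m = 1.77×10^-8 Ω·m
A = m/(density·L) = 2.95/(9060×293) = 1.1113e-06 m²
R = ρL/A = (1.77×10^-8)(293)/(1.1113e-06) = 4.67 Ω

4.67 Ω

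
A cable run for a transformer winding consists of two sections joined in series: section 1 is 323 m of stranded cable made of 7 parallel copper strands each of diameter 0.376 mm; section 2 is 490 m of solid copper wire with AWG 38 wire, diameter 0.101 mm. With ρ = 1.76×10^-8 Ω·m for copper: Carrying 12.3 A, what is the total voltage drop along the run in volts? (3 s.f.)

13300 V

Section 1: A_strand = π(1.8800e-04)² = 1.110e-07 m²; R₁ = ρL/(N·A_s) = (1.76×10^-8)(323)/(7×1.110e-07) = 7.314 Ω
Section 2: A = π(0.101/2 mm)² = π(5.0500e-05 m)² = 8.012e-09 m²
R₂ = (1.76×10^-8)(490)/(8.012e-09) = 1076 Ω
R = R₁ + R₂ = 1084 Ω
V = IR = 12.3 × 1084 = 13300 V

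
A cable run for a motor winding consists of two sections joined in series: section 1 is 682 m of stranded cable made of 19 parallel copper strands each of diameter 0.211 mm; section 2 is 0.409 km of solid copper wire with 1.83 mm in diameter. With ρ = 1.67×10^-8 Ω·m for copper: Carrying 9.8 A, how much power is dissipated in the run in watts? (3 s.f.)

Section 1: A_strand = π(1.0550e-04)² = 3.497e-08 m²; R₁ = ρL/(N·A_s) = (1.67×10^-8)(682)/(19×3.497e-08) = 17.14 Ω
Section 2: A = π(d/2)² = π(9.1500e-04 m)² = 2.630e-06 m²
R₂ = (1.67×10^-8)(409)/(2.630e-06) = 2.597 Ω
R = R₁ + R₂ = 19.74 Ω
P = I²R = (9.8)² × 19.74 = 1900 W

1900 W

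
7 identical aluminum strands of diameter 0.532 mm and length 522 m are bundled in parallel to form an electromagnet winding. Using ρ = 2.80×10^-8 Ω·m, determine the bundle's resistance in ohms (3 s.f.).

A_strand = π(2.6600e-04 m)² = 2.223e-07 m²
R_strand = ρL/A = (2.80×10^-8)(522)/(2.223e-07) = 65.75 Ω
R_total = R_strand/N = 65.75/7 = 9.39 Ω

9.39 Ω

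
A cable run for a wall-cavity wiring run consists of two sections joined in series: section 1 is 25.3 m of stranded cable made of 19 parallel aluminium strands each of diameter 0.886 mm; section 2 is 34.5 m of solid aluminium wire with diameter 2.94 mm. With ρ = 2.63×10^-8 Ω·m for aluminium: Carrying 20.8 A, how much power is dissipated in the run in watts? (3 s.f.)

82.4 W

Section 1: A_strand = π(4.4300e-04)² = 6.165e-07 m²; R₁ = ρL/(N·A_s) = (2.63×10^-8)(25.3)/(19×6.165e-07) = 0.0568 Ω
Section 2: A = π(d/2)² = π(1.4700e-03 m)² = 6.789e-06 m²
R₂ = (2.63×10^-8)(34.5)/(6.789e-06) = 0.1337 Ω
R = R₁ + R₂ = 0.1905 Ω
P = I²R = (20.8)² × 0.1905 = 82.4 W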